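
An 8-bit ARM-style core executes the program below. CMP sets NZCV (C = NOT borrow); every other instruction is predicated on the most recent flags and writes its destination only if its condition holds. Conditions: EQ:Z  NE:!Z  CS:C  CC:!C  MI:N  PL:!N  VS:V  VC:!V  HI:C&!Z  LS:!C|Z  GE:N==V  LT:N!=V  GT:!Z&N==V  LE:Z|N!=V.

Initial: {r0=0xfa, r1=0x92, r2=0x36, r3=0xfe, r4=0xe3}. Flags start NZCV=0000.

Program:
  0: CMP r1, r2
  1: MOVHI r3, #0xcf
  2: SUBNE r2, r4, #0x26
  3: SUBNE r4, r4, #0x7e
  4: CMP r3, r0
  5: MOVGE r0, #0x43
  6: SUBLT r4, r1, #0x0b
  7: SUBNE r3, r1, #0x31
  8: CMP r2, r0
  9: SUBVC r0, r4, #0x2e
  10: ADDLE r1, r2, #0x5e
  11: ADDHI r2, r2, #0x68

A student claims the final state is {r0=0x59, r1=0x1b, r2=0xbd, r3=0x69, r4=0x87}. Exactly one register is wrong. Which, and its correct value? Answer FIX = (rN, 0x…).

FIX = (r3, 0x61)

[0] flags=0011 → (cmp)
[1] flags=0011 HI?T → r3=0xcf
[2] flags=0011 NE?T → r2=0xbd
[3] flags=0011 NE?T → r4=0x65
[4] flags=1000 → (cmp)
[5] flags=1000 GE?F → skip
[6] flags=1000 LT?T → r4=0x87
[7] flags=1000 NE?T → r3=0x61
[8] flags=1000 → (cmp)
[9] flags=1000 VC?T → r0=0x59
[10] flags=1000 LE?T → r1=0x1b
[11] flags=1000 HI?F → skip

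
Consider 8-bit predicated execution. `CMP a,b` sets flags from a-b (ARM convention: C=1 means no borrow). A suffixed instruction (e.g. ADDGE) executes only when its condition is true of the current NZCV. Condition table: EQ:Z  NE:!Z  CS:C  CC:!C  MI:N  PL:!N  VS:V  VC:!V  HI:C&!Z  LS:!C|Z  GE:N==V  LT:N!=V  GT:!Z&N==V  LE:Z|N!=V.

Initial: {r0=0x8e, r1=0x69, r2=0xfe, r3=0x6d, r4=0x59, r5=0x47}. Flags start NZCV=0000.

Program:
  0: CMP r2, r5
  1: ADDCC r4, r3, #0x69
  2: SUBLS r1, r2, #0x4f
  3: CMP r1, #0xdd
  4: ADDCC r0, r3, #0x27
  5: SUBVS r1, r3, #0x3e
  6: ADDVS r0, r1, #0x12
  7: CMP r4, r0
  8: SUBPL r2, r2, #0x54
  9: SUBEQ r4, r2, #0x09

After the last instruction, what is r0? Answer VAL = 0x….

VAL = 0x41

[0] flags=1010 → (cmp)
[1] flags=1010 CC?F → skip
[2] flags=1010 LS?F → skip
[3] flags=1001 → (cmp)
[4] flags=1001 CC?T → r0=0x94
[5] flags=1001 VS?T → r1=0x2f
[6] flags=1001 VS?T → r0=0x41
[7] flags=0010 → (cmp)
[8] flags=0010 PL?T → r2=0xaa
[9] flags=0010 EQ?F → skip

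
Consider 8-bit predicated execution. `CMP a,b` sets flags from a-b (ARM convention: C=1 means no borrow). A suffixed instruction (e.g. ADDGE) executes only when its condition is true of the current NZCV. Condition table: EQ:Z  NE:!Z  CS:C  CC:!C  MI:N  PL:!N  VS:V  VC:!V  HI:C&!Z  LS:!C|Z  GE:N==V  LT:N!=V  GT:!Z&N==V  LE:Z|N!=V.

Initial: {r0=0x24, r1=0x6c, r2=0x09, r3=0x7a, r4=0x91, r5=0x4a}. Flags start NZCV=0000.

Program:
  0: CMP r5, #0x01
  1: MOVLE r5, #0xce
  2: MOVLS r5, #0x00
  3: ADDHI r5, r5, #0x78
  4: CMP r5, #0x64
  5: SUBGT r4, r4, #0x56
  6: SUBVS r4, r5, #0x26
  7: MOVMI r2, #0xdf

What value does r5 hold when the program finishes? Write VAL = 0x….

[0] flags=0010 → (cmp)
[1] flags=0010 LE?F → skip
[2] flags=0010 LS?F → skip
[3] flags=0010 HI?T → r5=0xc2
[4] flags=0011 → (cmp)
[5] flags=0011 GT?F → skip
[6] flags=0011 VS?T → r4=0x9c
[7] flags=0011 MI?F → skip

VAL = 0xc2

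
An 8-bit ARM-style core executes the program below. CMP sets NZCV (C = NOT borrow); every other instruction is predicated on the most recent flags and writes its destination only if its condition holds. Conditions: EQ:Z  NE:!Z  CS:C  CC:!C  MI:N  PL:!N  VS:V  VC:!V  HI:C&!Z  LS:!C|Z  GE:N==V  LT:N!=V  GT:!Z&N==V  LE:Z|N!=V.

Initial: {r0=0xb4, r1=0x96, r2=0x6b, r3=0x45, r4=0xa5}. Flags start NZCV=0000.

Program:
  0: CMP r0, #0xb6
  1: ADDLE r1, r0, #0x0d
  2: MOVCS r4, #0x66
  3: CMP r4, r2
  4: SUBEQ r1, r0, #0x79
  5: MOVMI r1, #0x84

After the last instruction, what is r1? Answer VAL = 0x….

[0] flags=1000 → (cmp)
[1] flags=1000 LE?T → r1=0xc1
[2] flags=1000 CS?F → skip
[3] flags=0011 → (cmp)
[4] flags=0011 EQ?F → skip
[5] flags=0011 MI?F → skip

VAL = 0xc1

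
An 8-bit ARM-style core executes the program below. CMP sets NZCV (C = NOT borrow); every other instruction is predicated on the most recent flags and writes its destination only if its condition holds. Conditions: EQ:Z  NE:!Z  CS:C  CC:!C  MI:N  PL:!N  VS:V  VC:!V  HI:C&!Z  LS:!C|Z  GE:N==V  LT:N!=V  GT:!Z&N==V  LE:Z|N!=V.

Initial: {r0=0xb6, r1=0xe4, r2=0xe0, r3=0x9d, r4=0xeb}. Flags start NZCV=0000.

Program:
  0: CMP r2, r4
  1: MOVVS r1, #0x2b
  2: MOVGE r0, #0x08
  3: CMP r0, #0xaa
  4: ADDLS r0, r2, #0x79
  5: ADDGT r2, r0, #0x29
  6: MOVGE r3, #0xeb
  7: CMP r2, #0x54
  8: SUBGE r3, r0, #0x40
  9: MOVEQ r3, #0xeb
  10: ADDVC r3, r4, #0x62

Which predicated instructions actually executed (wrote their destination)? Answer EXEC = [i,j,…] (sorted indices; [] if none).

0: ✓ CMP  NZCV=1000
1: · MOVVS
2: · MOVGE
3: ✓ CMP  NZCV=0010
4: · ADDLS
5: ✓ ADDGT  r2←0xdf
6: ✓ MOVGE  r3←0xeb
7: ✓ CMP  NZCV=1010
8: · SUBGE
9: · MOVEQ
10: ✓ ADDVC  r3←0x4d

EXEC = [5,6,10]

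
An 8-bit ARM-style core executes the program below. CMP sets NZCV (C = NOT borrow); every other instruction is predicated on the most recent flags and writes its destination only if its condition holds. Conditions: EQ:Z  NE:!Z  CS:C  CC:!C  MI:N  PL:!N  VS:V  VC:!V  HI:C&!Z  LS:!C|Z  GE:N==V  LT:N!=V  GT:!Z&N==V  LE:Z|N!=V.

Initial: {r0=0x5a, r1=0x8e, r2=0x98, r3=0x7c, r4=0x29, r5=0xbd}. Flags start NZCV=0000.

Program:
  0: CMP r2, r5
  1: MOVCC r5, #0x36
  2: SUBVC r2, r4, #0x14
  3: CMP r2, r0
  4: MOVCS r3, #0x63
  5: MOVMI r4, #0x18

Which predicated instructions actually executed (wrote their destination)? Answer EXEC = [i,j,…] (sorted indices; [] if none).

EXEC = [1,2,5]

0: ✓ CMP  NZCV=1000
1: ✓ MOVCC  r5←0x36
2: ✓ SUBVC  r2←0x15
3: ✓ CMP  NZCV=1000
4: · MOVCS
5: ✓ MOVMI  r4←0x18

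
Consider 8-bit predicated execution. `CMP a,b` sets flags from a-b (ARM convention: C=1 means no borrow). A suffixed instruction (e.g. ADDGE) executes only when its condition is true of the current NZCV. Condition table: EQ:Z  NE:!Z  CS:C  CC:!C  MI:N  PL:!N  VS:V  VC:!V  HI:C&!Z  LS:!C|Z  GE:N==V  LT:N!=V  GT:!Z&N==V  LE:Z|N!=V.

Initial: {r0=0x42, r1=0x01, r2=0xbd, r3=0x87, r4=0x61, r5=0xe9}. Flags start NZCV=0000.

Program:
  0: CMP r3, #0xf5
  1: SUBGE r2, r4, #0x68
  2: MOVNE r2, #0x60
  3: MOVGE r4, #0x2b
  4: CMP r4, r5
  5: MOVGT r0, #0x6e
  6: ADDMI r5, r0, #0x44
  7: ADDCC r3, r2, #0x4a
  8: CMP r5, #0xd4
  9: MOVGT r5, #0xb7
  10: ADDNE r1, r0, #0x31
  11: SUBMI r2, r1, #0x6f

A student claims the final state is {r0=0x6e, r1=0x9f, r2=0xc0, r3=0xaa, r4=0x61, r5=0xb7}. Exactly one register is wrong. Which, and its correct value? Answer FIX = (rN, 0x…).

0: ✓ CMP  NZCV=1000
1: · SUBGE
2: ✓ MOVNE  r2←0x60
3: · MOVGE
4: ✓ CMP  NZCV=0000
5: ✓ MOVGT  r0←0x6e
6: · ADDMI
7: ✓ ADDCC  r3←0xaa
8: ✓ CMP  NZCV=0010
9: ✓ MOVGT  r5←0xb7
10: ✓ ADDNE  r1←0x9f
11: · SUBMI

FIX = (r2, 0x60)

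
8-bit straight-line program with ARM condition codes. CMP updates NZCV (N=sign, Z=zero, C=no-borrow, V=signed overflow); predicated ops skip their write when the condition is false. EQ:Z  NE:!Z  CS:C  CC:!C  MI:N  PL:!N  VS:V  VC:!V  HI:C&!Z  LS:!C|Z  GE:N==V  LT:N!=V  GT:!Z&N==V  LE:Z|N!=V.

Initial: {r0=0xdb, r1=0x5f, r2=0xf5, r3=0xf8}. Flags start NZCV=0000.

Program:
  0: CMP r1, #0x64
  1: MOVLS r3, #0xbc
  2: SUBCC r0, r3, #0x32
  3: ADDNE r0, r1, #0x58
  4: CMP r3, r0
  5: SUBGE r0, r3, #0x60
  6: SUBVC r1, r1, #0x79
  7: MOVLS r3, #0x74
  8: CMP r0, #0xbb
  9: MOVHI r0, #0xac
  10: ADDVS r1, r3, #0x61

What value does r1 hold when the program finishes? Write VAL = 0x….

VAL = 0x1d

[0] flags=1000 → (cmp)
[1] flags=1000 LS?T → r3=0xbc
[2] flags=1000 CC?T → r0=0x8a
[3] flags=1000 NE?T → r0=0xb7
[4] flags=0010 → (cmp)
[5] flags=0010 GE?T → r0=0x5c
[6] flags=0010 VC?T → r1=0xe6
[7] flags=0010 LS?F → skip
[8] flags=1001 → (cmp)
[9] flags=1001 HI?F → skip
[10] flags=1001 VS?T → r1=0x1d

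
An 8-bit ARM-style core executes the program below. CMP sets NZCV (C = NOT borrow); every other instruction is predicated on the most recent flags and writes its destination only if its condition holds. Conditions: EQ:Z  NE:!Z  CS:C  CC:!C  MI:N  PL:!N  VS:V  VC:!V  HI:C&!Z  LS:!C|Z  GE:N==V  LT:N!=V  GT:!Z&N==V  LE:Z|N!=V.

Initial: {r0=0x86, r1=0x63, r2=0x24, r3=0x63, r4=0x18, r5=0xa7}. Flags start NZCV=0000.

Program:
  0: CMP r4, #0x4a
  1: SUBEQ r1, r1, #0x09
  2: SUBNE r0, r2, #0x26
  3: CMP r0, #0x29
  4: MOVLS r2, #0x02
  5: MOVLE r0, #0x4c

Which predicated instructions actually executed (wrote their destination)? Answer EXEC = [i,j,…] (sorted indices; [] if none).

0: ✓ CMP  NZCV=1000
1: · SUBEQ
2: ✓ SUBNE  r0←0xfe
3: ✓ CMP  NZCV=1010
4: · MOVLS
5: ✓ MOVLE  r0←0x4c

EXEC = [2,5]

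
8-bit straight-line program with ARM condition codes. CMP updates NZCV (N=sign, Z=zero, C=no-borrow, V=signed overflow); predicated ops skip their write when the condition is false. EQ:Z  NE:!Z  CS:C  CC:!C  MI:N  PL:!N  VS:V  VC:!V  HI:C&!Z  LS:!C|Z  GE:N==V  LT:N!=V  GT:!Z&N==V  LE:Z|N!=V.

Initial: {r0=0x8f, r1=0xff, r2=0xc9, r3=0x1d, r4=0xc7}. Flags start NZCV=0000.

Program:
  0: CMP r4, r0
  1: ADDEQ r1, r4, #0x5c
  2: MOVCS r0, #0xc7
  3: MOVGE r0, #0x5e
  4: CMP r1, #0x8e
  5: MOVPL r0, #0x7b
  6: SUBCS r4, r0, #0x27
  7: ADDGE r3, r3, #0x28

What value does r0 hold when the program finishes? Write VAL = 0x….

[0] flags=0010 → (cmp)
[1] flags=0010 EQ?F → skip
[2] flags=0010 CS?T → r0=0xc7
[3] flags=0010 GE?T → r0=0x5e
[4] flags=0010 → (cmp)
[5] flags=0010 PL?T → r0=0x7b
[6] flags=0010 CS?T → r4=0x54
[7] flags=0010 GE?T → r3=0x45

VAL = 0x7b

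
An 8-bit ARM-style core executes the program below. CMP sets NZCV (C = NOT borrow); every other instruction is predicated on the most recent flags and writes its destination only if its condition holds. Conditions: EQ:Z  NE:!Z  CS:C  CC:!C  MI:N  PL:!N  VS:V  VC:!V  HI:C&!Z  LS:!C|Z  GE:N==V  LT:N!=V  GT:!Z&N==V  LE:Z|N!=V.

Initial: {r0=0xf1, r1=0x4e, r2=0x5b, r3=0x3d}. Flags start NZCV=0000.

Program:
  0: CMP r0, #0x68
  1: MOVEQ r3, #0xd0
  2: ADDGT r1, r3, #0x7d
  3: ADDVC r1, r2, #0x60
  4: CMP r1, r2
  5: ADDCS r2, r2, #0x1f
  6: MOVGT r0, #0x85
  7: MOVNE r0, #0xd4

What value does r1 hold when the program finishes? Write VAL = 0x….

[0] flags=1010 → (cmp)
[1] flags=1010 EQ?F → skip
[2] flags=1010 GT?F → skip
[3] flags=1010 VC?T → r1=0xbb
[4] flags=0011 → (cmp)
[5] flags=0011 CS?T → r2=0x7a
[6] flags=0011 GT?F → skip
[7] flags=0011 NE?T → r0=0xd4

VAL = 0xbb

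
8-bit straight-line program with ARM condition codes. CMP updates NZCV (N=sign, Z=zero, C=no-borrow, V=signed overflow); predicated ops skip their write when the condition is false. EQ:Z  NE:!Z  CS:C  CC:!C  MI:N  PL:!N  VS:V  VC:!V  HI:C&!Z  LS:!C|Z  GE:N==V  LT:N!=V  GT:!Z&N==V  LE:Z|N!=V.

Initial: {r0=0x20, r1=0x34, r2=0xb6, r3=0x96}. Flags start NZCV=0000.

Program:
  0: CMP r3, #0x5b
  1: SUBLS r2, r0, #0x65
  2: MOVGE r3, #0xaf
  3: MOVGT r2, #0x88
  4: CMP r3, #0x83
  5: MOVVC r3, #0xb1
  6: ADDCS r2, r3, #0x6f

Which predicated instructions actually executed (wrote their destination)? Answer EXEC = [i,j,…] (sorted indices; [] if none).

EXEC = [5,6]

0: ✓ CMP  NZCV=0011
1: · SUBLS
2: · MOVGE
3: · MOVGT
4: ✓ CMP  NZCV=0010
5: ✓ MOVVC  r3←0xb1
6: ✓ ADDCS  r2←0x20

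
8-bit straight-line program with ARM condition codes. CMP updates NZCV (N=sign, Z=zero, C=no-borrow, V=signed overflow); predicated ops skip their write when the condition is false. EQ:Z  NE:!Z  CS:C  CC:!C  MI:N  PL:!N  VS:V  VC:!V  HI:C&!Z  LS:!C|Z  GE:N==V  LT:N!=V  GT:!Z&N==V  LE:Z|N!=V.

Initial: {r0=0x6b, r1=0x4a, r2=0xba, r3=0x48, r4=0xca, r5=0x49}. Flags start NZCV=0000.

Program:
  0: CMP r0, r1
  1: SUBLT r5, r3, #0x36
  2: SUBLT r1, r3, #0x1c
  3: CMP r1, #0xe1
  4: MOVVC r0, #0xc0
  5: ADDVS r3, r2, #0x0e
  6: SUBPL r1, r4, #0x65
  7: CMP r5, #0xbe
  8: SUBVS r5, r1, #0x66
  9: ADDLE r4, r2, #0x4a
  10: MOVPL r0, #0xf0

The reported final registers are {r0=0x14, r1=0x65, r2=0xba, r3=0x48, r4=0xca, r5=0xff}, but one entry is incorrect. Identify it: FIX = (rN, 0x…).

[0] flags=0010 → (cmp)
[1] flags=0010 LT?F → skip
[2] flags=0010 LT?F → skip
[3] flags=0000 → (cmp)
[4] flags=0000 VC?T → r0=0xc0
[5] flags=0000 VS?F → skip
[6] flags=0000 PL?T → r1=0x65
[7] flags=1001 → (cmp)
[8] flags=1001 VS?T → r5=0xff
[9] flags=1001 LE?F → skip
[10] flags=1001 PL?F → skip

FIX = (r0, 0xc0)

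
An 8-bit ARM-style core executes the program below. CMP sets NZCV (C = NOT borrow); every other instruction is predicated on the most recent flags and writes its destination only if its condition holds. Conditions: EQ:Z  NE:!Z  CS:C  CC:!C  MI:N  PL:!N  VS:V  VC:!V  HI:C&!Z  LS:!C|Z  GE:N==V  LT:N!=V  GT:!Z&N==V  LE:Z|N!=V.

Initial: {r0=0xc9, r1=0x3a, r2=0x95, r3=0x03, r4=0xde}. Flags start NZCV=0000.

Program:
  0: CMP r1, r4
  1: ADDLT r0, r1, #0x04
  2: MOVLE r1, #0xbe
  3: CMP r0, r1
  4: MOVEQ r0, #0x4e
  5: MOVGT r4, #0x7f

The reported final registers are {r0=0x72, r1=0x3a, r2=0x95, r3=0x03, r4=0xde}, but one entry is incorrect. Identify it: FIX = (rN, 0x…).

0: ✓ CMP  NZCV=0000
1: · ADDLT
2: · MOVLE
3: ✓ CMP  NZCV=1010
4: · MOVEQ
5: · MOVGT

FIX = (r0, 0xc9)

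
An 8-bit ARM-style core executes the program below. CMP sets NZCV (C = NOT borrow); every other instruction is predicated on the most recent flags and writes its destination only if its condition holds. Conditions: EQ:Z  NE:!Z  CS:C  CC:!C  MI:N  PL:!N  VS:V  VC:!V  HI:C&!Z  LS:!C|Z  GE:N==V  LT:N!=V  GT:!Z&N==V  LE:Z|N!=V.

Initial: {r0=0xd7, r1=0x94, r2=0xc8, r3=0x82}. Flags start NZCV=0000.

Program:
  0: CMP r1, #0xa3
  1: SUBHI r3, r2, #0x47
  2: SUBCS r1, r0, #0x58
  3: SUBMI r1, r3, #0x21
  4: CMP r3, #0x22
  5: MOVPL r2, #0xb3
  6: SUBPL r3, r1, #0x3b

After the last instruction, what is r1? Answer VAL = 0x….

[0] flags=1000 → (cmp)
[1] flags=1000 HI?F → skip
[2] flags=1000 CS?F → skip
[3] flags=1000 MI?T → r1=0x61
[4] flags=0011 → (cmp)
[5] flags=0011 PL?T → r2=0xb3
[6] flags=0011 PL?T → r3=0x26

VAL = 0x61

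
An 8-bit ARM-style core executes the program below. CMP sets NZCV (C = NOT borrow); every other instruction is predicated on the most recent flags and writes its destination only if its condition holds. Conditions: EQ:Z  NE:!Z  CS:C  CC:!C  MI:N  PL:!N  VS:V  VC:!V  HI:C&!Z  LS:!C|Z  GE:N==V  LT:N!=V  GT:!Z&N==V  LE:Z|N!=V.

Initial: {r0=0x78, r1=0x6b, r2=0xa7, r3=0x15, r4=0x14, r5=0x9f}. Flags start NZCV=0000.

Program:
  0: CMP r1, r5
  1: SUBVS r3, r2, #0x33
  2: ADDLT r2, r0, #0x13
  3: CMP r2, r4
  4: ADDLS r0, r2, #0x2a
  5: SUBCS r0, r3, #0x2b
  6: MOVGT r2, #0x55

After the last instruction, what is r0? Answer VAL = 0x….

VAL = 0x49

0: ✓ CMP  NZCV=1001
1: ✓ SUBVS  r3←0x74
2: · ADDLT
3: ✓ CMP  NZCV=1010
4: · ADDLS
5: ✓ SUBCS  r0←0x49
6: · MOVGT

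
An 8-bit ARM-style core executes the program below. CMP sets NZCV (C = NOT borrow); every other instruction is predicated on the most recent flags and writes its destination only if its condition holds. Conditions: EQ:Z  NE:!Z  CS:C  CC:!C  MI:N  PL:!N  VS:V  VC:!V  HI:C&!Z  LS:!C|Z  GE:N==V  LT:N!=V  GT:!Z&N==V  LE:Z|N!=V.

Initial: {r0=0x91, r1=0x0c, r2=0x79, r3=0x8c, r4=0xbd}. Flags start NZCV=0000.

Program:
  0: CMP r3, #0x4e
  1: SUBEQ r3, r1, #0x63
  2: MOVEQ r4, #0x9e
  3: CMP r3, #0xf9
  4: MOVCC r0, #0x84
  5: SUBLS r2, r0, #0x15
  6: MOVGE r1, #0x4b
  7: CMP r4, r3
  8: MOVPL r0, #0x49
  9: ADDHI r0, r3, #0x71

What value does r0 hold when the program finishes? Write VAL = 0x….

VAL = 0xfd

[0] flags=0011 → (cmp)
[1] flags=0011 EQ?F → skip
[2] flags=0011 EQ?F → skip
[3] flags=1000 → (cmp)
[4] flags=1000 CC?T → r0=0x84
[5] flags=1000 LS?T → r2=0x6f
[6] flags=1000 GE?F → skip
[7] flags=0010 → (cmp)
[8] flags=0010 PL?T → r0=0x49
[9] flags=0010 HI?T → r0=0xfd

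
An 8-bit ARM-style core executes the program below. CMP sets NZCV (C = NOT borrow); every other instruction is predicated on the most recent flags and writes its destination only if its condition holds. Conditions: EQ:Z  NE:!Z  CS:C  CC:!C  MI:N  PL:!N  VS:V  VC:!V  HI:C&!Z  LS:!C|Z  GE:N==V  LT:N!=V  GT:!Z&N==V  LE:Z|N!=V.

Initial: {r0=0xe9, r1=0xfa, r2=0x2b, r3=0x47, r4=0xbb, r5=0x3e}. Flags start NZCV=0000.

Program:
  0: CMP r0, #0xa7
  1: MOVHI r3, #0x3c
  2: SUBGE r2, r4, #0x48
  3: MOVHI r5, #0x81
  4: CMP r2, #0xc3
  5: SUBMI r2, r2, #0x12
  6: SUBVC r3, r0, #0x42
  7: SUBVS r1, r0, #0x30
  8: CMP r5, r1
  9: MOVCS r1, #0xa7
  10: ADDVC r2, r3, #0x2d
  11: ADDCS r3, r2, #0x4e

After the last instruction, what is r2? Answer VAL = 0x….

VAL = 0x69

[0] flags=0010 → (cmp)
[1] flags=0010 HI?T → r3=0x3c
[2] flags=0010 GE?T → r2=0x73
[3] flags=0010 HI?T → r5=0x81
[4] flags=1001 → (cmp)
[5] flags=1001 MI?T → r2=0x61
[6] flags=1001 VC?F → skip
[7] flags=1001 VS?T → r1=0xb9
[8] flags=1000 → (cmp)
[9] flags=1000 CS?F → skip
[10] flags=1000 VC?T → r2=0x69
[11] flags=1000 CS?F → skip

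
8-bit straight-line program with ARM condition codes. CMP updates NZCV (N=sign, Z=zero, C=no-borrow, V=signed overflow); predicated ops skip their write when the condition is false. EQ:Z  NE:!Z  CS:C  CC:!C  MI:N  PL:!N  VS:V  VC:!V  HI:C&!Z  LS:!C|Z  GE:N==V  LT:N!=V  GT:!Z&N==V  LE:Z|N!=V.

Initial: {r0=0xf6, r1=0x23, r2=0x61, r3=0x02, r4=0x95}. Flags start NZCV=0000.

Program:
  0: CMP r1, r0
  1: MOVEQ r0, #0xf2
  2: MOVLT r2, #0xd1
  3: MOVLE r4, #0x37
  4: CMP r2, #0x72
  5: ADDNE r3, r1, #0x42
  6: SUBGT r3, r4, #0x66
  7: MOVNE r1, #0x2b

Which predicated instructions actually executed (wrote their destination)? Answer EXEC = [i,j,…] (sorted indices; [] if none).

0: ✓ CMP  NZCV=0000
1: · MOVEQ
2: · MOVLT
3: · MOVLE
4: ✓ CMP  NZCV=1000
5: ✓ ADDNE  r3←0x65
6: · SUBGT
7: ✓ MOVNE  r1←0x2b

EXEC = [5,7]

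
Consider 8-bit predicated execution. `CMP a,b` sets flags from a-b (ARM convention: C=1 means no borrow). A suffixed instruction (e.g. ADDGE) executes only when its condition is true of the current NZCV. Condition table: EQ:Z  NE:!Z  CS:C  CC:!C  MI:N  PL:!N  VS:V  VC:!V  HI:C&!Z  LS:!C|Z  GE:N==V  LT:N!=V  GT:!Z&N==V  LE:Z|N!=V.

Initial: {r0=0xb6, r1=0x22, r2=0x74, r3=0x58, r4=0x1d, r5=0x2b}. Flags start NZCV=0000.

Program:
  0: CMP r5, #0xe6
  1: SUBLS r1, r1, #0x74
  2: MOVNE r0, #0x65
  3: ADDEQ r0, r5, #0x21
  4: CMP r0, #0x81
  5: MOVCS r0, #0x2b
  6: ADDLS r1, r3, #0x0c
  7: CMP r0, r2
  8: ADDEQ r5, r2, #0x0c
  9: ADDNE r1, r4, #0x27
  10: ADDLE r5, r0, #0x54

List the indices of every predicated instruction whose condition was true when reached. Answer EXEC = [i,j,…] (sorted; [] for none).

EXEC = [1,2,6,9,10]

[0] flags=0000 → (cmp)
[1] flags=0000 LS?T → r1=0xae
[2] flags=0000 NE?T → r0=0x65
[3] flags=0000 EQ?F → skip
[4] flags=1001 → (cmp)
[5] flags=1001 CS?F → skip
[6] flags=1001 LS?T → r1=0x64
[7] flags=1000 → (cmp)
[8] flags=1000 EQ?F → skip
[9] flags=1000 NE?T → r1=0x44
[10] flags=1000 LE?T → r5=0xb9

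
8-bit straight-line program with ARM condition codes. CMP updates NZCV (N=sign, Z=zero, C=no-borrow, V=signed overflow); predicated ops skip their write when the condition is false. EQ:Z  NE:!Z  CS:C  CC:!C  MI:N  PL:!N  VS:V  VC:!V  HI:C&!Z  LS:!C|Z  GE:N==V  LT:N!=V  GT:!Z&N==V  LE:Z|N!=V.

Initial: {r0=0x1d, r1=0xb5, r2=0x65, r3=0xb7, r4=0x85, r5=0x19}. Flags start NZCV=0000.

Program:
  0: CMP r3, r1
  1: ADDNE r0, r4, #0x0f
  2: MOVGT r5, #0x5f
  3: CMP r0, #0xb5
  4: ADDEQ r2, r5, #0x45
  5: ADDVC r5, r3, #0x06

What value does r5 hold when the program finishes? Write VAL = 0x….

0: ✓ CMP  NZCV=0010
1: ✓ ADDNE  r0←0x94
2: ✓ MOVGT  r5←0x5f
3: ✓ CMP  NZCV=1000
4: · ADDEQ
5: ✓ ADDVC  r5←0xbd

VAL = 0xbd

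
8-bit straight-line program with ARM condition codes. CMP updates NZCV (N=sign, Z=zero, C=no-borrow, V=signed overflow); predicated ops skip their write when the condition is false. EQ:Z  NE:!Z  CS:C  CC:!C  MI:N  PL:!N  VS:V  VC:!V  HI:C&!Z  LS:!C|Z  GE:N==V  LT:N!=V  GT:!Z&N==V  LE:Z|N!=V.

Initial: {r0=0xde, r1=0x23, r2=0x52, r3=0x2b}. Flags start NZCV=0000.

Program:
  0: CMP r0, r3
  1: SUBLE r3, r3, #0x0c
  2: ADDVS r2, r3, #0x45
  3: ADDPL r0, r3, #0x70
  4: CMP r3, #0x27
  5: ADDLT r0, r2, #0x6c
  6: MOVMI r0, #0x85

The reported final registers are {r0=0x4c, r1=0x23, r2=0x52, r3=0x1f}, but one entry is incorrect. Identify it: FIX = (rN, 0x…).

FIX = (r0, 0x85)

[0] flags=1010 → (cmp)
[1] flags=1010 LE?T → r3=0x1f
[2] flags=1010 VS?F → skip
[3] flags=1010 PL?F → skip
[4] flags=1000 → (cmp)
[5] flags=1000 LT?T → r0=0xbe
[6] flags=1000 MI?T → r0=0x85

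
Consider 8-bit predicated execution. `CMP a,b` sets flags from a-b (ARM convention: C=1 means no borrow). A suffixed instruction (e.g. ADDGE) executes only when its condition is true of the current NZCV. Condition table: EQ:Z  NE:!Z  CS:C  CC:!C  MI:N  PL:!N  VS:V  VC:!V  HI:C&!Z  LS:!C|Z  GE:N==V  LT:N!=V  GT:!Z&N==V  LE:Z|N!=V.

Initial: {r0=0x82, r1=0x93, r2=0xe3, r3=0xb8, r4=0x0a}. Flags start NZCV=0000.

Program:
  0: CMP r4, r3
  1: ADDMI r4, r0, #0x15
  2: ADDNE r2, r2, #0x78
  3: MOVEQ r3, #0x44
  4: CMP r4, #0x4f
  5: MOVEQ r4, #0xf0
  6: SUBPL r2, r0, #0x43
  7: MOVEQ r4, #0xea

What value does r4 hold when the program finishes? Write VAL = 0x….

VAL = 0x0a

0: ✓ CMP  NZCV=0000
1: · ADDMI
2: ✓ ADDNE  r2←0x5b
3: · MOVEQ
4: ✓ CMP  NZCV=1000
5: · MOVEQ
6: · SUBPL
7: · MOVEQ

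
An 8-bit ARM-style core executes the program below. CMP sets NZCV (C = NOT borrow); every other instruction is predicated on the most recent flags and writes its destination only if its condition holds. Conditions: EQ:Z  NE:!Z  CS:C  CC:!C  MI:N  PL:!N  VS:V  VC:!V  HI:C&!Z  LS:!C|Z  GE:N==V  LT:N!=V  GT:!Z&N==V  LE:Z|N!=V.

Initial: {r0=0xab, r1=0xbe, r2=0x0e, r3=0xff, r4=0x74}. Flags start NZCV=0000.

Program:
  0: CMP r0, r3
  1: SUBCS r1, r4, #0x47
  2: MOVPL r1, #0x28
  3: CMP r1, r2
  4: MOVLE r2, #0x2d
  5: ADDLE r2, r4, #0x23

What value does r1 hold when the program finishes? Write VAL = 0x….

VAL = 0xbe

[0] flags=1000 → (cmp)
[1] flags=1000 CS?F → skip
[2] flags=1000 PL?F → skip
[3] flags=1010 → (cmp)
[4] flags=1010 LE?T → r2=0x2d
[5] flags=1010 LE?T → r2=0x97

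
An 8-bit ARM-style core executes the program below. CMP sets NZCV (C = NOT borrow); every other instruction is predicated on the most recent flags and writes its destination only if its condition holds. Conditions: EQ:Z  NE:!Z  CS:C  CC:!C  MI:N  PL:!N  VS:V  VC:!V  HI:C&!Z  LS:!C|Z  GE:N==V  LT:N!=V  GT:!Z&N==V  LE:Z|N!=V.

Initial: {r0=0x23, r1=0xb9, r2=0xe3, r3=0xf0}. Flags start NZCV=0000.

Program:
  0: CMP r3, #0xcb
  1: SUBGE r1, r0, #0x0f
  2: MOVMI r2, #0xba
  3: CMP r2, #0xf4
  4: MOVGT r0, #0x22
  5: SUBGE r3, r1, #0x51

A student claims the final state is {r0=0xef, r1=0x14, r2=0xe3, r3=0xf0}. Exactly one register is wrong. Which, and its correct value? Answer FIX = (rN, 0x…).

0: ✓ CMP  NZCV=0010
1: ✓ SUBGE  r1←0x14
2: · MOVMI
3: ✓ CMP  NZCV=1000
4: · MOVGT
5: · SUBGE

FIX = (r0, 0x23)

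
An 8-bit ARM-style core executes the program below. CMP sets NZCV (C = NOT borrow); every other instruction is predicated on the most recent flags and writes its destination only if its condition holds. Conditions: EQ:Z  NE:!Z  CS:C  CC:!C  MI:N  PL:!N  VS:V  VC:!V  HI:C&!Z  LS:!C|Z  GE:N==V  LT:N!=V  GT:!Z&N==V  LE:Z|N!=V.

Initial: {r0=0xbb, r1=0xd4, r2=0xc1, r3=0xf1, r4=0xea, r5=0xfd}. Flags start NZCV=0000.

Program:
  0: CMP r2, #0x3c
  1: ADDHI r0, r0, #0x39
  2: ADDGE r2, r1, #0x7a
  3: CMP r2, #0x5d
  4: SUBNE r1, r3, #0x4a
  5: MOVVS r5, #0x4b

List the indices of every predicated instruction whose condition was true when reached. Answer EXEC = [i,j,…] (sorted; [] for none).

EXEC = [1,4,5]

0: ✓ CMP  NZCV=1010
1: ✓ ADDHI  r0←0xf4
2: · ADDGE
3: ✓ CMP  NZCV=0011
4: ✓ SUBNE  r1←0xa7
5: ✓ MOVVS  r5←0x4b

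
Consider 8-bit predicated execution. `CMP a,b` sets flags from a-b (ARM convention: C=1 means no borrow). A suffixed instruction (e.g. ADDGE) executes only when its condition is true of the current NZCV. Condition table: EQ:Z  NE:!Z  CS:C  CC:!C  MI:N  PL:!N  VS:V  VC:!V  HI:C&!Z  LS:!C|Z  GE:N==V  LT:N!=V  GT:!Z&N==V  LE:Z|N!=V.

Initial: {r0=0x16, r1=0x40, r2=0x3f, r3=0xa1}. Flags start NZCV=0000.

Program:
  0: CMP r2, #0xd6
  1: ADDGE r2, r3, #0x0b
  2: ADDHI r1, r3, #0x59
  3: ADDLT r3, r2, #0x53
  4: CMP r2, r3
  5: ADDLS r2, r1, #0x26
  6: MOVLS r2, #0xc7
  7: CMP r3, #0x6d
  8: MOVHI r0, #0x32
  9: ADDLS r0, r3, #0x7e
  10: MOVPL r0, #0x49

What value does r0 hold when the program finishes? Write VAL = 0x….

0: ✓ CMP  NZCV=0000
1: ✓ ADDGE  r2←0xac
2: · ADDHI
3: · ADDLT
4: ✓ CMP  NZCV=0010
5: · ADDLS
6: · MOVLS
7: ✓ CMP  NZCV=0011
8: ✓ MOVHI  r0←0x32
9: · ADDLS
10: ✓ MOVPL  r0←0x49

VAL = 0x49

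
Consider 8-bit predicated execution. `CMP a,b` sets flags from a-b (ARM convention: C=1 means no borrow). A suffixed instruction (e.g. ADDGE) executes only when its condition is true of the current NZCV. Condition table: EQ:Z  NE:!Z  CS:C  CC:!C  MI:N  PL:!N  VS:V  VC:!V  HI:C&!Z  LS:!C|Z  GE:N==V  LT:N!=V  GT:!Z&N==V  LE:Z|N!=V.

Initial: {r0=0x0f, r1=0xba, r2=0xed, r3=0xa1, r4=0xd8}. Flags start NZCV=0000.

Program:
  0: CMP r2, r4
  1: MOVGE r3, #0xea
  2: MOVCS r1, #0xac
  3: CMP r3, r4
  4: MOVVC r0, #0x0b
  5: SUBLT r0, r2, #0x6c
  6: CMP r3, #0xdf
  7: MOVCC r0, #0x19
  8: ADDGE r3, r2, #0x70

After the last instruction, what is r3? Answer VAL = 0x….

VAL = 0x5d

0: ✓ CMP  NZCV=0010
1: ✓ MOVGE  r3←0xea
2: ✓ MOVCS  r1←0xac
3: ✓ CMP  NZCV=0010
4: ✓ MOVVC  r0←0x0b
5: · SUBLT
6: ✓ CMP  NZCV=0010
7: · MOVCC
8: ✓ ADDGE  r3←0x5d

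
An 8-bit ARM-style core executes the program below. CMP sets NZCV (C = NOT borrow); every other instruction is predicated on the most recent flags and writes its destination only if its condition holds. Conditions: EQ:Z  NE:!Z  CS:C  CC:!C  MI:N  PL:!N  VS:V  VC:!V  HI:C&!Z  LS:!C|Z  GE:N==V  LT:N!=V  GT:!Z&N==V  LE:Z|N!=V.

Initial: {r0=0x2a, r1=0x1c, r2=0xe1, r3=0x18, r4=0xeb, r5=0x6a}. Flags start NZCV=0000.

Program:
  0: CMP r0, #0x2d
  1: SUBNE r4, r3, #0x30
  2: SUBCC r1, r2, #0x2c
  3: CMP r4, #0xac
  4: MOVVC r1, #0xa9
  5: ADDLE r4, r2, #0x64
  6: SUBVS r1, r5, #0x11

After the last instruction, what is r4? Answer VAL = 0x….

0: ✓ CMP  NZCV=1000
1: ✓ SUBNE  r4←0xe8
2: ✓ SUBCC  r1←0xb5
3: ✓ CMP  NZCV=0010
4: ✓ MOVVC  r1←0xa9
5: · ADDLE
6: · SUBVS

VAL = 0xe8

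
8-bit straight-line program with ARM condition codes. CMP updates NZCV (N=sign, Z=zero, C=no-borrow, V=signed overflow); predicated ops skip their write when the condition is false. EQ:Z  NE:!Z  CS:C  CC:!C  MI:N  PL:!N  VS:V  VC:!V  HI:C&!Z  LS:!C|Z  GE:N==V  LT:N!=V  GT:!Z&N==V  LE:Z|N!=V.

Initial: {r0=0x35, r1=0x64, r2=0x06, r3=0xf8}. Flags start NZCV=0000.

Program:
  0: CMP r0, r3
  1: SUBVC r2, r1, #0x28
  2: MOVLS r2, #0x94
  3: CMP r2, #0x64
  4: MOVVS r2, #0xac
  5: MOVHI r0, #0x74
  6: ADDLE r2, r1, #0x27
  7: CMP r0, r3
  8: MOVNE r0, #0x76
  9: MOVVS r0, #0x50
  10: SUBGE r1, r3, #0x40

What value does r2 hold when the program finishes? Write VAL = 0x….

VAL = 0x8b

0: ✓ CMP  NZCV=0000
1: ✓ SUBVC  r2←0x3c
2: ✓ MOVLS  r2←0x94
3: ✓ CMP  NZCV=0011
4: ✓ MOVVS  r2←0xac
5: ✓ MOVHI  r0←0x74
6: ✓ ADDLE  r2←0x8b
7: ✓ CMP  NZCV=0000
8: ✓ MOVNE  r0←0x76
9: · MOVVS
10: ✓ SUBGE  r1←0xb8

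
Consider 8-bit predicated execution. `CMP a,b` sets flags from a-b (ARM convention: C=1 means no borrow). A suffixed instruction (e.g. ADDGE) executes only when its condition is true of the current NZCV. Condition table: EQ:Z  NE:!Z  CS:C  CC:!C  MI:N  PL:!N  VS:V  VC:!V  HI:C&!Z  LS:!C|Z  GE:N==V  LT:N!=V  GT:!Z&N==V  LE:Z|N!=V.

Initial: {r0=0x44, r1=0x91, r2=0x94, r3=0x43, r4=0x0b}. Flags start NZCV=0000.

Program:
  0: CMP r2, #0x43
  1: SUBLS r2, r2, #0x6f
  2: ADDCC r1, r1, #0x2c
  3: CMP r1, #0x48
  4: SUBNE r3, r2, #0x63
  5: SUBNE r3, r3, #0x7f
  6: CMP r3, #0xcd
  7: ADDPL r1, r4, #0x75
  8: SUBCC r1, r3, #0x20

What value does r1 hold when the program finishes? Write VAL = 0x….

VAL = 0x92

0: ✓ CMP  NZCV=0011
1: · SUBLS
2: · ADDCC
3: ✓ CMP  NZCV=0011
4: ✓ SUBNE  r3←0x31
5: ✓ SUBNE  r3←0xb2
6: ✓ CMP  NZCV=1000
7: · ADDPL
8: ✓ SUBCC  r1←0x92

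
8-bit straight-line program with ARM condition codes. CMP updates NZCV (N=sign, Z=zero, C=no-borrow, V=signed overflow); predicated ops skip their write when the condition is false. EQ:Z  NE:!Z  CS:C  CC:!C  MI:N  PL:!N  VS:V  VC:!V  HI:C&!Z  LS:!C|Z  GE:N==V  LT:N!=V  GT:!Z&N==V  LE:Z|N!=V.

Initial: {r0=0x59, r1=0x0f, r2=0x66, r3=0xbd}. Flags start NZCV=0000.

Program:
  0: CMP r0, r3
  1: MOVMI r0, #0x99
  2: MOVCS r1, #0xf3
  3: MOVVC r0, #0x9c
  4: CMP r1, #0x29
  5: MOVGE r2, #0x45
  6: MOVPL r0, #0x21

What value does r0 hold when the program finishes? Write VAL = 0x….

0: ✓ CMP  NZCV=1001
1: ✓ MOVMI  r0←0x99
2: · MOVCS
3: · MOVVC
4: ✓ CMP  NZCV=1000
5: · MOVGE
6: · MOVPL

VAL = 0x99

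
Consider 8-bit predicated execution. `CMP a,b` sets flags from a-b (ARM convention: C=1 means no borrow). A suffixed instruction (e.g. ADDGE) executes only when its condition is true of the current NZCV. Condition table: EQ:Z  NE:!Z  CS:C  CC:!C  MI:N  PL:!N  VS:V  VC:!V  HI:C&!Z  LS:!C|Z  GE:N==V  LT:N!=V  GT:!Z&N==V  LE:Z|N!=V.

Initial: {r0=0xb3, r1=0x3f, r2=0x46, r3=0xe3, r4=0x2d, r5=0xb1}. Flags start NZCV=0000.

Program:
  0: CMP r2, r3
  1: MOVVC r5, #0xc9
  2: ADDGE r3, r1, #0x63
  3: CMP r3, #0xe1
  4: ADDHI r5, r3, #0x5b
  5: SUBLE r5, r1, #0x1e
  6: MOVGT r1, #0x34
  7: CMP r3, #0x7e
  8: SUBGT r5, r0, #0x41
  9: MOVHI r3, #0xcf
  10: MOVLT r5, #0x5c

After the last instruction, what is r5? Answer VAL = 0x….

VAL = 0x5c

[0] flags=0000 → (cmp)
[1] flags=0000 VC?T → r5=0xc9
[2] flags=0000 GE?T → r3=0xa2
[3] flags=1000 → (cmp)
[4] flags=1000 HI?F → skip
[5] flags=1000 LE?T → r5=0x21
[6] flags=1000 GT?F → skip
[7] flags=0011 → (cmp)
[8] flags=0011 GT?F → skip
[9] flags=0011 HI?T → r3=0xcf
[10] flags=0011 LT?T → r5=0x5c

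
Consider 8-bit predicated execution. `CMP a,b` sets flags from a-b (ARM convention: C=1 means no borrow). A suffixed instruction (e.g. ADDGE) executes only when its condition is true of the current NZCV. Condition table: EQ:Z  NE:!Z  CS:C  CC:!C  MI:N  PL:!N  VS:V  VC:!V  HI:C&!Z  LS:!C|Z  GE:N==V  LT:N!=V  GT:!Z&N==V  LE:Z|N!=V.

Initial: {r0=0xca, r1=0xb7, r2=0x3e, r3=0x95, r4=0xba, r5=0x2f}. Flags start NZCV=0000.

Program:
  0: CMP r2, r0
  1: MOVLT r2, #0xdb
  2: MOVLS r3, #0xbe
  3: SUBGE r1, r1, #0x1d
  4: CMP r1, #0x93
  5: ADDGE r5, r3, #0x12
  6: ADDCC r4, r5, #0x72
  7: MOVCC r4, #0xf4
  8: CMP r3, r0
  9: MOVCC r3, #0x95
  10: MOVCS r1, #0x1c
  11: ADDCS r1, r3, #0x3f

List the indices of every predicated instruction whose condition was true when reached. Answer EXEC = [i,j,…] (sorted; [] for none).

0: ✓ CMP  NZCV=0000
1: · MOVLT
2: ✓ MOVLS  r3←0xbe
3: ✓ SUBGE  r1←0x9a
4: ✓ CMP  NZCV=0010
5: ✓ ADDGE  r5←0xd0
6: · ADDCC
7: · MOVCC
8: ✓ CMP  NZCV=1000
9: ✓ MOVCC  r3←0x95
10: · MOVCS
11: · ADDCS

EXEC = [2,3,5,9]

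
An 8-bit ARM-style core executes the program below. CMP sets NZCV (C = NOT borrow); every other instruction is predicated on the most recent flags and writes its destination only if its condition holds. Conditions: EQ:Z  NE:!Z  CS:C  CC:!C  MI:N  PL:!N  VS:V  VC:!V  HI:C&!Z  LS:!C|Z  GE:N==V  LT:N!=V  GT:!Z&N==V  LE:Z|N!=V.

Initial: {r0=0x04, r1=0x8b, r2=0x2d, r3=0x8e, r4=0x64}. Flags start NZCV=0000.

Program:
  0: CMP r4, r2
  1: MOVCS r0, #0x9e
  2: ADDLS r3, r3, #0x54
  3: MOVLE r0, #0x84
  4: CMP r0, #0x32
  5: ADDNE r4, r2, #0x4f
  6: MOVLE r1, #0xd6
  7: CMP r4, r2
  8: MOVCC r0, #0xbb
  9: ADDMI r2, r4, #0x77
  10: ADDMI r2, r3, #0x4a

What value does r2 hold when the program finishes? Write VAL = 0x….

[0] flags=0010 → (cmp)
[1] flags=0010 CS?T → r0=0x9e
[2] flags=0010 LS?F → skip
[3] flags=0010 LE?F → skip
[4] flags=0011 → (cmp)
[5] flags=0011 NE?T → r4=0x7c
[6] flags=0011 LE?T → r1=0xd6
[7] flags=0010 → (cmp)
[8] flags=0010 CC?F → skip
[9] flags=0010 MI?F → skip
[10] flags=0010 MI?F → skip

VAL = 0x2d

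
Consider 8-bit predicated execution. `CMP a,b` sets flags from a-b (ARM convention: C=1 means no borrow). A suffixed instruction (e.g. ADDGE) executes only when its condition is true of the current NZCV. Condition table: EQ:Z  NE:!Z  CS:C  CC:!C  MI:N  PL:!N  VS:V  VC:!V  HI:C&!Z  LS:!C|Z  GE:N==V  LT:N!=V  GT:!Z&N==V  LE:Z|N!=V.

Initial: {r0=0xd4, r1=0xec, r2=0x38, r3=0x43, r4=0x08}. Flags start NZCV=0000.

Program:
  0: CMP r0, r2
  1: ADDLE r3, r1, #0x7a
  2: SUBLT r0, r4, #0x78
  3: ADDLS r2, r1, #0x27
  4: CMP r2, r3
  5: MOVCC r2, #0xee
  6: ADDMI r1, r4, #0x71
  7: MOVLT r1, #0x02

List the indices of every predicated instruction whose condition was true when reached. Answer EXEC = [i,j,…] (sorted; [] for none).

[0] flags=1010 → (cmp)
[1] flags=1010 LE?T → r3=0x66
[2] flags=1010 LT?T → r0=0x90
[3] flags=1010 LS?F → skip
[4] flags=1000 → (cmp)
[5] flags=1000 CC?T → r2=0xee
[6] flags=1000 MI?T → r1=0x79
[7] flags=1000 LT?T → r1=0x02

EXEC = [1,2,5,6,7]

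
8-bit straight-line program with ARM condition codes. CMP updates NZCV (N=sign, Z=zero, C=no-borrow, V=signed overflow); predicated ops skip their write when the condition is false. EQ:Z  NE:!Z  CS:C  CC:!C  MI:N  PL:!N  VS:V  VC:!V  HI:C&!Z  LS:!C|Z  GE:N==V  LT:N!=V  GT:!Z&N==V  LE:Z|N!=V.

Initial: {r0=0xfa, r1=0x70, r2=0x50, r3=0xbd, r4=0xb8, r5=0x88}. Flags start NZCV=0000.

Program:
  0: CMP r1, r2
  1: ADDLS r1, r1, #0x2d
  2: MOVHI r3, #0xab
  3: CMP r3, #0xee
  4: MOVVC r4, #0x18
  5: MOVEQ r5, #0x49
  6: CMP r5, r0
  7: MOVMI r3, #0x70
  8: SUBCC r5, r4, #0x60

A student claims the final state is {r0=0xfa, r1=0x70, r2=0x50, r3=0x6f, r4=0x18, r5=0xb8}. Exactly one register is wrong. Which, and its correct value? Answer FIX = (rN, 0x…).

FIX = (r3, 0x70)

0: ✓ CMP  NZCV=0010
1: · ADDLS
2: ✓ MOVHI  r3←0xab
3: ✓ CMP  NZCV=1000
4: ✓ MOVVC  r4←0x18
5: · MOVEQ
6: ✓ CMP  NZCV=1000
7: ✓ MOVMI  r3←0x70
8: ✓ SUBCC  r5←0xb8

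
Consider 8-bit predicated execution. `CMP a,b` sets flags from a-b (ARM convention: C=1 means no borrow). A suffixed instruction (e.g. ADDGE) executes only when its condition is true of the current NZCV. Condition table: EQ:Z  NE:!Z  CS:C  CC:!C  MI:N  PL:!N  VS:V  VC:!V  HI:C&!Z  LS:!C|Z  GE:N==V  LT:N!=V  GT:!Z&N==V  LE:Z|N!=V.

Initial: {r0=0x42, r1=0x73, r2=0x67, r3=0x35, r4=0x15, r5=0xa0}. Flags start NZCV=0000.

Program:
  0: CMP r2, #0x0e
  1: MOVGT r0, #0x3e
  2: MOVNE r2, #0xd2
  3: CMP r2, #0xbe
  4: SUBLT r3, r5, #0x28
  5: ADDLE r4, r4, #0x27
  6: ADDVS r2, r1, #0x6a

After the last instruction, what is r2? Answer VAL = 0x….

VAL = 0xd2

[0] flags=0010 → (cmp)
[1] flags=0010 GT?T → r0=0x3e
[2] flags=0010 NE?T → r2=0xd2
[3] flags=0010 → (cmp)
[4] flags=0010 LT?F → skip
[5] flags=0010 LE?F → skip
[6] flags=0010 VS?F → skip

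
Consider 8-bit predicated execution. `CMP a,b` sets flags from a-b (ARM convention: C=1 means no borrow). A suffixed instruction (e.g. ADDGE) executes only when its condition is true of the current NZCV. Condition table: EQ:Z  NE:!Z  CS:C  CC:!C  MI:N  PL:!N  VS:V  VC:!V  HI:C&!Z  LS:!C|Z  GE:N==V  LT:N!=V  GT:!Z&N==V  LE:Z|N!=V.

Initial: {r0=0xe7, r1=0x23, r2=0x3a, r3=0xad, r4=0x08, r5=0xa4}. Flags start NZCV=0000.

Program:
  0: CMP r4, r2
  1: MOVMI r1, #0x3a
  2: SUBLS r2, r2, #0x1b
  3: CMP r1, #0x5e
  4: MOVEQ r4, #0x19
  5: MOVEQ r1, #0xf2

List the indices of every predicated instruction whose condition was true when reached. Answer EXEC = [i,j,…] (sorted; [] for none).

0: ✓ CMP  NZCV=1000
1: ✓ MOVMI  r1←0x3a
2: ✓ SUBLS  r2←0x1f
3: ✓ CMP  NZCV=1000
4: · MOVEQ
5: · MOVEQ

EXEC = [1,2]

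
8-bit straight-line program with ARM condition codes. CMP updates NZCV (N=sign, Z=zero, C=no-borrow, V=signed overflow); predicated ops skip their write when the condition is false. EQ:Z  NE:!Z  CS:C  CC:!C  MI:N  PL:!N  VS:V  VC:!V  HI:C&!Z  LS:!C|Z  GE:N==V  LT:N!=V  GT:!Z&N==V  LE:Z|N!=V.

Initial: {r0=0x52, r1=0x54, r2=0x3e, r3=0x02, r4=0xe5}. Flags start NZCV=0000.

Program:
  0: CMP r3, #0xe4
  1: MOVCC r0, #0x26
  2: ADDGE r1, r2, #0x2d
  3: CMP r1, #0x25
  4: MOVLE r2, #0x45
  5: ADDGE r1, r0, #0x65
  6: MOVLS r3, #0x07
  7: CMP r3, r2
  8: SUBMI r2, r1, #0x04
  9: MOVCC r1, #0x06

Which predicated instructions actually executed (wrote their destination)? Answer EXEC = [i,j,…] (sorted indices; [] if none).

EXEC = [1,2,5,8,9]

0: ✓ CMP  NZCV=0000
1: ✓ MOVCC  r0←0x26
2: ✓ ADDGE  r1←0x6b
3: ✓ CMP  NZCV=0010
4: · MOVLE
5: ✓ ADDGE  r1←0x8b
6: · MOVLS
7: ✓ CMP  NZCV=1000
8: ✓ SUBMI  r2←0x87
9: ✓ MOVCC  r1←0x06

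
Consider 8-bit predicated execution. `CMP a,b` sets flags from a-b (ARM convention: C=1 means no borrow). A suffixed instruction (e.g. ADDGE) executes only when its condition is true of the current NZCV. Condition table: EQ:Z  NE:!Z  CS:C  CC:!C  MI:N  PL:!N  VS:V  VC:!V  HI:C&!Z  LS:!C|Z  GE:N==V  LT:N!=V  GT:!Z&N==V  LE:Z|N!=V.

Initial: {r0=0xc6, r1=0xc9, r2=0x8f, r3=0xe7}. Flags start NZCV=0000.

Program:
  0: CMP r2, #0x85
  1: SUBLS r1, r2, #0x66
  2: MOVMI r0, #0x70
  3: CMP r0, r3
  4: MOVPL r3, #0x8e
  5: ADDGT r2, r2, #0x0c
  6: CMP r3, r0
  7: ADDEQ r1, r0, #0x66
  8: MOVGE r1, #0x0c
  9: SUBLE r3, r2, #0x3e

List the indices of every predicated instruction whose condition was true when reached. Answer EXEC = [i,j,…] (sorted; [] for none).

EXEC = [8]

0: ✓ CMP  NZCV=0010
1: · SUBLS
2: · MOVMI
3: ✓ CMP  NZCV=1000
4: · MOVPL
5: · ADDGT
6: ✓ CMP  NZCV=0010
7: · ADDEQ
8: ✓ MOVGE  r1←0x0c
9: · SUBLE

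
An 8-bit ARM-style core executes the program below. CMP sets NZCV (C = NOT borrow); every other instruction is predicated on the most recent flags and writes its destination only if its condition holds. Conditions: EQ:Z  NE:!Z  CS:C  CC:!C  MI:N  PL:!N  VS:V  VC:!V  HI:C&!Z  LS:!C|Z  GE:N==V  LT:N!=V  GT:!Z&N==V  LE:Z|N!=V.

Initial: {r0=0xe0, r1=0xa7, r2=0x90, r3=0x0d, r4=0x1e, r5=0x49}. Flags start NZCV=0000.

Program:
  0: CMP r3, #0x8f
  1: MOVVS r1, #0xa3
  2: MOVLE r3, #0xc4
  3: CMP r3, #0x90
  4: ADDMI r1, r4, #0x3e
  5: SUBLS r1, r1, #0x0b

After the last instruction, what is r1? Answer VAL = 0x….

VAL = 0x9c

0: ✓ CMP  NZCV=0000
1: · MOVVS
2: · MOVLE
3: ✓ CMP  NZCV=0000
4: · ADDMI
5: ✓ SUBLS  r1←0x9c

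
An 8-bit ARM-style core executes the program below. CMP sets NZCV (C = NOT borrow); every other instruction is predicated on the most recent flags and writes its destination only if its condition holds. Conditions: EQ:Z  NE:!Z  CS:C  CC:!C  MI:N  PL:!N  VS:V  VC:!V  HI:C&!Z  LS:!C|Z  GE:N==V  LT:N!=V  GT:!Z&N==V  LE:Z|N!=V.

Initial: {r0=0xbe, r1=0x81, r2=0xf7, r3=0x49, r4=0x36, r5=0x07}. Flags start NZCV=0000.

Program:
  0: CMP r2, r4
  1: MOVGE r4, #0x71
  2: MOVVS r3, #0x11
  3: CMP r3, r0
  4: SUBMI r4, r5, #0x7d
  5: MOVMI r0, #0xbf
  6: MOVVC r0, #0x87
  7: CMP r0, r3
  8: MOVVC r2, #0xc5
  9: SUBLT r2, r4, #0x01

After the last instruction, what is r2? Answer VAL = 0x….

VAL = 0x89

[0] flags=1010 → (cmp)
[1] flags=1010 GE?F → skip
[2] flags=1010 VS?F → skip
[3] flags=1001 → (cmp)
[4] flags=1001 MI?T → r4=0x8a
[5] flags=1001 MI?T → r0=0xbf
[6] flags=1001 VC?F → skip
[7] flags=0011 → (cmp)
[8] flags=0011 VC?F → skip
[9] flags=0011 LT?T → r2=0x89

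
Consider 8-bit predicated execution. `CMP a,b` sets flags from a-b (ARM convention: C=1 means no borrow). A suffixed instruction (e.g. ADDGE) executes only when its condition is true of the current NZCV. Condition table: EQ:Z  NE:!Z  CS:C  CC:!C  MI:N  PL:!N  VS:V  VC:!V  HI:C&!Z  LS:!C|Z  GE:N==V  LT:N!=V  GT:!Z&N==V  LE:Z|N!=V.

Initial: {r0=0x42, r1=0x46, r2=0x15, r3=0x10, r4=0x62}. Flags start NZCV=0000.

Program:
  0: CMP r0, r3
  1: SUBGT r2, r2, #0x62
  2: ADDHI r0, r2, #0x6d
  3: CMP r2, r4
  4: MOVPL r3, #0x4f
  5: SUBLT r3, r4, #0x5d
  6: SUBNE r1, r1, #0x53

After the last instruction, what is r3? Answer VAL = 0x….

VAL = 0x05

[0] flags=0010 → (cmp)
[1] flags=0010 GT?T → r2=0xb3
[2] flags=0010 HI?T → r0=0x20
[3] flags=0011 → (cmp)
[4] flags=0011 PL?T → r3=0x4f
[5] flags=0011 LT?T → r3=0x05
[6] flags=0011 NE?T → r1=0xf3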